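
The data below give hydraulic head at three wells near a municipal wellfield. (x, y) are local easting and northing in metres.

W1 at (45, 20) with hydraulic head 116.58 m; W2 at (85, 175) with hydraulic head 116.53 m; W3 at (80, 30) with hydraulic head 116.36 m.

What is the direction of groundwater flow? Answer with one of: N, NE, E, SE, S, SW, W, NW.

E

With h = a·x + b·y + c and W1 as origin, the differences give:
  40·a + 155·b = -0.05
  35·a + 10·b = -0.22
Eliminate b (×10 and ×155, subtract): -5025·a = 33.600 → a = ∂h/∂x = -0.006687
Back-substitute: b = ∂h/∂y = +0.001403.
Flow = −∇h = (+0.006687 east, -0.001403 north), which points east.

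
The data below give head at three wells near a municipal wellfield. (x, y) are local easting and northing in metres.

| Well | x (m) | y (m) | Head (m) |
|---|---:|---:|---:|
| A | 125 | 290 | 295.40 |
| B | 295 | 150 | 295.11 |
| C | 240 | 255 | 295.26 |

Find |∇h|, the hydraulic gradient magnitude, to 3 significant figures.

0.00132

Three-point gradient (reference A): Δ to B = (170, -140, -0.29), Δ to C = (115, -35, -0.14).
∂h/∂x = -0.0009310, ∂h/∂y = +0.0009409 (det = 10150).
|∇h| = √(-0.0009310² + 0.0009409²) = 0.001324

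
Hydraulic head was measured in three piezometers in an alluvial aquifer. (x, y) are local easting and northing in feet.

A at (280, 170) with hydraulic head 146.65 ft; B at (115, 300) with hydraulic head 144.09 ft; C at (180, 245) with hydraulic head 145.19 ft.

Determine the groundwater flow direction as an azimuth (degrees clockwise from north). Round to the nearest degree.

Taking A as reference: B−A = (-165, 130, -2.56); C−A = (-100, 75, -1.46).
Determinant of the coordinate differences = (-165)·75 − (-100)·130 = 625.
∂h/∂x = [(-2.56)·75 − (-1.46)·130] / 625 = -0.003520
∂h/∂y = [(-165)·(-1.46) − (-100)·(-2.56)] / 625 = -0.02416
Flow direction (−∇h) has components (+0.003520 E, +0.02416 N).
Azimuth = atan2(E, N) = atan2(+0.003520, +0.02416) = 8.3° ≈ 008°.

008°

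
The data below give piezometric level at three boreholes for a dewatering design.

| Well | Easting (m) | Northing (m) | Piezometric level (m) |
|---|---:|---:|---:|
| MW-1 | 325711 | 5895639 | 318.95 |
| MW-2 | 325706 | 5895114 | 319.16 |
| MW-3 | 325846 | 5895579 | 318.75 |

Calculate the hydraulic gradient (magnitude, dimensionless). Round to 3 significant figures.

0.00170

Taking MW-1 as reference: MW-2−MW-1 = (-5, -525, +0.21); MW-3−MW-1 = (135, -60, -0.20).
Determinant of the coordinate differences = (-5)·(-60) − 135·(-525) = 71175.
∂h/∂x = [(+0.21)·(-60) − (-0.20)·(-525)] / 71175 = -0.001652
∂h/∂y = [(-5)·(-0.20) − 135·(+0.21)] / 71175 = -0.0003843
|∇h| = √(-0.001652² + -0.0003843²) = 0.001696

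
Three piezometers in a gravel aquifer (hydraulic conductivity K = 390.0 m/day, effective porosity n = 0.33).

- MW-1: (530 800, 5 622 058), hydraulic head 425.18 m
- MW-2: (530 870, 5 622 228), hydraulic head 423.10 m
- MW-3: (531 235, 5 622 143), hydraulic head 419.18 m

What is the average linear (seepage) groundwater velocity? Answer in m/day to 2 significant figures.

17 m/day

Taking MW-1 as reference: MW-2−MW-1 = (70, 170, -2.08); MW-3−MW-1 = (435, 85, -6.00).
Determinant of the coordinate differences = 70·85 − 435·170 = -68000.
∂h/∂x = [(-2.08)·85 − (-6.00)·170] / -68000 = -0.01240
∂h/∂y = [70·(-6.00) − 435·(-2.08)] / -68000 = -0.007129
|∇h| = √(-0.01240² + -0.007129²) = 0.0143
Seepage velocity v = K·i/n = 390.0 × 0.0143 / 0.33 = 16.9 m/day.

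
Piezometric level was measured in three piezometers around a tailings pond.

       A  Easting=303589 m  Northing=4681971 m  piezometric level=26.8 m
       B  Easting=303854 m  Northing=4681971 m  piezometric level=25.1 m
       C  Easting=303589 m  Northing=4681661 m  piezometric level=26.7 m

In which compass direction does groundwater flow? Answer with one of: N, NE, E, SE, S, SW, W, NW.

E

∂h/∂x = (25.1 − 26.8) / (303854 − 303589) = -0.006415
∂h/∂y = (26.7 − 26.8) / (4681661 − 4681971) = +0.0003226
Flow = −∇h = (+0.006415 east, -0.0003226 north), which points east.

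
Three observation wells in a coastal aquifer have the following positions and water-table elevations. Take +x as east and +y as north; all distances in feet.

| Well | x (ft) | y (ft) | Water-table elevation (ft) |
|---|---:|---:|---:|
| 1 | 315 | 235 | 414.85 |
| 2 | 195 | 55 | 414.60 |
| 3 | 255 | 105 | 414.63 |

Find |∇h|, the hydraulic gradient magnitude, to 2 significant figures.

Taking 1 as reference: 2−1 = (-120, -180, -0.25); 3−1 = (-60, -130, -0.22).
Determinant of the coordinate differences = (-120)·(-130) − (-60)·(-180) = 4800.
∂h/∂x = [(-0.25)·(-130) − (-0.22)·(-180)] / 4800 = -0.001479
∂h/∂y = [(-120)·(-0.22) − (-60)·(-0.25)] / 4800 = +0.002375
|∇h| = √(-0.001479² + 0.002375²) = 0.002798

0.0028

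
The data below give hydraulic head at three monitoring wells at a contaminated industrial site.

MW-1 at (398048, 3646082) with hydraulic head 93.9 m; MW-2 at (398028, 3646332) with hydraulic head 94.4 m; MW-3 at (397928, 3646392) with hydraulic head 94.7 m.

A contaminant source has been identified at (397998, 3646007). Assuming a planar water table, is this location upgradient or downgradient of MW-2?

Taking MW-1 as reference: MW-2−MW-1 = (-20, 250, +0.5); MW-3−MW-1 = (-120, 310, +0.8).
Solve a·Δx + b·Δy = Δh: det = (-20)·310 − (-120)·250 = 23800.
∂h/∂x = [(+0.5)·310 − (+0.8)·250] / 23800 = -0.001891
∂h/∂y = [(-20)·(+0.8) − (-120)·(+0.5)] / 23800 = +0.001849
Head at (397998, 3646007) = 93.9 + (-0.001891)·(-50) + (+0.001849)·(-75) = 93.86 m.
That is lower than the 94.4 m at MW-2, so the point is downgradient.

downgradient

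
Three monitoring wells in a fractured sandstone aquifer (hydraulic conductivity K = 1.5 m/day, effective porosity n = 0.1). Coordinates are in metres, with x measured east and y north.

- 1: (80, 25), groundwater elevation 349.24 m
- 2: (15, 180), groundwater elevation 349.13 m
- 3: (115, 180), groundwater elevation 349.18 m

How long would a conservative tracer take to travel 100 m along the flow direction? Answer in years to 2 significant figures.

26 years

Taking 1 as reference: 2−1 = (-65, 155, -0.11); 3−1 = (35, 155, -0.06).
Determinant of the coordinate differences = (-65)·155 − 35·155 = -15500.
∂h/∂x = [(-0.11)·155 − (-0.06)·155] / -15500 = +0.0005000
∂h/∂y = [(-65)·(-0.06) − 35·(-0.11)] / -15500 = -0.0005000
|∇h| = √(0.0005000² + -0.0005000²) = 0.0007071
Seepage velocity v = K·i/n = 1.5 × 0.0007071 / 0.1 = 0.01061 m/day.
t = 100 / 0.01061 = 9425 days = 25.8 years.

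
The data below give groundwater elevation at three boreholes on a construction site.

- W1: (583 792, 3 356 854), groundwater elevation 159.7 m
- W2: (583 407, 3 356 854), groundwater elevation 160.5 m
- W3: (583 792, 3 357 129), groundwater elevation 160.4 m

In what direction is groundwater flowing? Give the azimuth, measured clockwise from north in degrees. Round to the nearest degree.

141°

∂h/∂x = (160.5 − 159.7) / (583407 − 583792) = -0.002078
∂h/∂y = (160.4 − 159.7) / (3357129 − 3356854) = +0.002545
Flow direction (−∇h) has components (+0.002078 E, -0.002545 N).
Azimuth = atan2(E, N) = atan2(+0.002078, -0.002545) = 140.8° ≈ 141°.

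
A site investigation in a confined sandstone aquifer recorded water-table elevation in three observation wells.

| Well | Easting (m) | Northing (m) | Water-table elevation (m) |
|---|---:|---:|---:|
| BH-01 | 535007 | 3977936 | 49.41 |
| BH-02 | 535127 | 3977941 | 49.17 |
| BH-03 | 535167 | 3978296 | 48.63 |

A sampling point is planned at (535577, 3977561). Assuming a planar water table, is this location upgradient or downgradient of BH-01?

downgradient

Taking BH-01 as reference: BH-02−BH-01 = (120, 5, -0.24); BH-03−BH-01 = (160, 360, -0.78).
Solve a·Δx + b·Δy = Δh: det = 120·360 − 160·5 = 42400.
∂h/∂x = [(-0.24)·360 − (-0.78)·5] / 42400 = -0.001946
∂h/∂y = [120·(-0.78) − 160·(-0.24)] / 42400 = -0.001302
Head at (535577, 3977561) = 49.41 + (-0.001946)·(570) + (-0.001302)·(-375) = 48.79 m.
That is lower than the 49.41 m at BH-01, so the point is downgradient.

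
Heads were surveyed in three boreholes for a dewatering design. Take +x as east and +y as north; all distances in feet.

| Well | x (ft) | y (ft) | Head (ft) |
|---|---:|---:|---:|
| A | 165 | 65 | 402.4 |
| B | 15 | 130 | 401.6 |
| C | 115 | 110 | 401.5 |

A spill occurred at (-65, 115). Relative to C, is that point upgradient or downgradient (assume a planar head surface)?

upgradient

With h = a·x + b·y + c and A as origin, the differences give:
  (-150)·a + 65·b = -0.8
  (-50)·a + 45·b = -0.9
Eliminate b (×45 and ×65, subtract): -3500·a = 22.50 → a = ∂h/∂x = -0.006429
Back-substitute: b = ∂h/∂y = -0.02714.
Head at (-65, 115) = 402.4 + (-0.006429)·(-230) + (-0.02714)·(50) = 402.52 ft.
That is higher than the 401.5 ft at C, so the point is upgradient.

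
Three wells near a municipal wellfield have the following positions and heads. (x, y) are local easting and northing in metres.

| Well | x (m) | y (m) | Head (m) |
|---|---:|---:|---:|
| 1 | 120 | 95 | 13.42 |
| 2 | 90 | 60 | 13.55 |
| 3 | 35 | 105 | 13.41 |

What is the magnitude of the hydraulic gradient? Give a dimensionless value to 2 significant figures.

0.0035

With h = a·x + b·y + c and 1 as origin, the differences give:
  (-30)·a + (-35)·b = +0.13
  (-85)·a + 10·b = -0.01
Eliminate b (×10 and ×(-35), subtract): -3275·a = 0.950 → a = ∂h/∂x = -0.0002901
Back-substitute: b = ∂h/∂y = -0.003466.
|∇h| = √(-0.0002901² + -0.003466²) = 0.003478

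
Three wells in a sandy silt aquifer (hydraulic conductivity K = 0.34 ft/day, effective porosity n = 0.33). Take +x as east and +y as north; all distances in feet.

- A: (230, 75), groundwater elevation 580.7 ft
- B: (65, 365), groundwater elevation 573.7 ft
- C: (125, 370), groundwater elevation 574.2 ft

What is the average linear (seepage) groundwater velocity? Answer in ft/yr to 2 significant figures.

7.9 ft/yr

Differences from A: to B (Δx, Δy, Δh) = (-165, 290, -7.0); to C = (-105, 295, -6.5).
Determinant of the coordinate differences = (-165)·295 − (-105)·290 = -18225.
∂h/∂x = [(-7.0)·295 − (-6.5)·290] / -18225 = +0.009877
∂h/∂y = [(-165)·(-6.5) − (-105)·(-7.0)] / -18225 = -0.01852
|∇h| = √(0.009877² + -0.01852²) = 0.02099
Seepage velocity v = K·i/n = 0.34 × 0.02099 / 0.33 = 0.02163 ft/day = 7.9 ft/yr.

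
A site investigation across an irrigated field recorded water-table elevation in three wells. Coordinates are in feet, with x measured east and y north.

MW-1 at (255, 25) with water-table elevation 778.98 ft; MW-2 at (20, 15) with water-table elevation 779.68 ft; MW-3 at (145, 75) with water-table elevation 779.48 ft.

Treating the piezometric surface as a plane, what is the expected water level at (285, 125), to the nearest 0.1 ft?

Taking MW-1 as reference: MW-2−MW-1 = (-235, -10, +0.70); MW-3−MW-1 = (-110, 50, +0.50).
Solve a·Δx + b·Δy = Δh: det = (-235)·50 − (-110)·(-10) = -12850.
∂h/∂x = [(+0.70)·50 − (+0.50)·(-10)] / -12850 = -0.003113
∂h/∂y = [(-235)·(+0.50) − (-110)·(+0.70)] / -12850 = +0.003152
h(285, 125) = 778.98 + (-0.003113)·(30) + (+0.003152)·(100) = 778.98 -0.093 +0.315 = 779.202 ft.

779.2 ft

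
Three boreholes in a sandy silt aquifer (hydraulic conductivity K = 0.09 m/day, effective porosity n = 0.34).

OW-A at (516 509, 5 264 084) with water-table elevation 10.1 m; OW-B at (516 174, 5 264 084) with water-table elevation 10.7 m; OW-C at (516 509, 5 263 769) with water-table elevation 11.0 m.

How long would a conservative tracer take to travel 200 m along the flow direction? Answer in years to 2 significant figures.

∂h/∂x = (10.7 − 10.1) / (516174 − 516509) = -0.001791
∂h/∂y = (11.0 − 10.1) / (5263769 − 5264084) = -0.002857
|∇h| = √(-0.001791² + -0.002857²) = 0.003372
Seepage velocity v = K·i/n = 0.09 × 0.003372 / 0.34 = 0.0008926 m/day.
t = 200 / 0.0008926 = 2.241e+05 days = 614 years.

610 years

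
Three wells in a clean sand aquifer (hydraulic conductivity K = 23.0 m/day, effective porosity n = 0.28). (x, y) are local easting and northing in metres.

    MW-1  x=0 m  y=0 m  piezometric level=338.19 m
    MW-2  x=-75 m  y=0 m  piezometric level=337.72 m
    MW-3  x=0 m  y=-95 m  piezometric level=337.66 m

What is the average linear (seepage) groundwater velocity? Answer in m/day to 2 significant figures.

0.69 m/day

∂h/∂x = (337.72 − 338.19) / (-75 − 0) = +0.006267
∂h/∂y = (337.66 − 338.19) / (-95 − 0) = +0.005579
|∇h| = √(0.006267² + 0.005579²) = 0.008391
Seepage velocity v = K·i/n = 23.0 × 0.008391 / 0.28 = 0.6893 m/day.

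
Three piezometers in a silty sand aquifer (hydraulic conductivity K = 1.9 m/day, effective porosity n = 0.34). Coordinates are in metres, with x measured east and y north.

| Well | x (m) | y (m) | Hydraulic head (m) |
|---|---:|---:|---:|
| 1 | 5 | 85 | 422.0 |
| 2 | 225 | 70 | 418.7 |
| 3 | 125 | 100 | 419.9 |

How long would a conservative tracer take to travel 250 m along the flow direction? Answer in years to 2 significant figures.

6.0 years

Three-point gradient (reference 1): Δ to 2 = (220, -15, -3.3), Δ to 3 = (120, 15, -2.1).
∂h/∂x = -0.01588, ∂h/∂y = -0.01294 (det = 5100).
|∇h| = √(-0.01588² + -0.01294²) = 0.02048
Seepage velocity v = K·i/n = 1.9 × 0.02048 / 0.34 = 0.1144 m/day.
t = 250 / 0.1144 = 2185 days = 5.98 years.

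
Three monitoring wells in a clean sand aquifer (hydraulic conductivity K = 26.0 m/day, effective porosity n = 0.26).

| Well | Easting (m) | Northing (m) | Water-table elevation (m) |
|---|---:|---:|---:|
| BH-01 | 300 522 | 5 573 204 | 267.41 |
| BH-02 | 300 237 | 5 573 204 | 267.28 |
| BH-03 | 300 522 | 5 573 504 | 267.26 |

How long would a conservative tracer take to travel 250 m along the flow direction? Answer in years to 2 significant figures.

∂h/∂x = (267.28 − 267.41) / (300237 − 300522) = +0.0004561
∂h/∂y = (267.26 − 267.41) / (5573504 − 5573204) = -0.0005000
|∇h| = √(0.0004561² + -0.0005000²) = 0.0006768
Seepage velocity v = K·i/n = 26.0 × 0.0006768 / 0.26 = 0.06768 m/day.
t = 250 / 0.06768 = 3694 days = 10.1 years.

10 years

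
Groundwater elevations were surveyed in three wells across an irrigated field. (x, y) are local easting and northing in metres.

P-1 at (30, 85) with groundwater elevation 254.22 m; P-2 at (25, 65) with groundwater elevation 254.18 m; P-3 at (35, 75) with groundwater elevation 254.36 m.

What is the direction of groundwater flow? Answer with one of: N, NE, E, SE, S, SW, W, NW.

Differences from P-1: to P-2 (Δx, Δy, Δh) = (-5, -20, -0.04); to P-3 = (5, -10, +0.14).
Solve a·Δx + b·Δy = Δh: det = (-5)·(-10) − 5·(-20) = 150.
∂h/∂x = [(-0.04)·(-10) − (+0.14)·(-20)] / 150 = +0.02133
∂h/∂y = [(-5)·(+0.14) − 5·(-0.04)] / 150 = -0.003333
Flow = −∇h = (-0.02133 east, +0.003333 north), which points west.

W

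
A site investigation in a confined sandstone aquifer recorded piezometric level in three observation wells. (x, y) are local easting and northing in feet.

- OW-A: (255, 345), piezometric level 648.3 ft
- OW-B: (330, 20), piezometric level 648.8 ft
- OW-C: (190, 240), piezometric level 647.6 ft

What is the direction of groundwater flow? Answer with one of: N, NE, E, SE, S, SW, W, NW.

Three-point gradient (reference OW-A): Δ to OW-B = (75, -325, +0.5), Δ to OW-C = (-65, -105, -0.7).
∂h/∂x = +0.009655, ∂h/∂y = +0.0006897 (det = -29000).
Flow = −∇h = (-0.009655 east, -0.0006897 north), which points west.

W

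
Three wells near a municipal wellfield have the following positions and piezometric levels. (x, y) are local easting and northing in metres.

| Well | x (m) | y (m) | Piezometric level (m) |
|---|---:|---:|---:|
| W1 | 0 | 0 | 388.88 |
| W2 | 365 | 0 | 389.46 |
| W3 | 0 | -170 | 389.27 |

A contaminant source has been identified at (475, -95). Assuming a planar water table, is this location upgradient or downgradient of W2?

upgradient

∂h/∂x = (389.46 − 388.88) / (365 − 0) = +0.001589
∂h/∂y = (389.27 − 388.88) / (-170 − 0) = -0.002294
Head at (475, -95) = 388.88 + (+0.001589)·(475) + (-0.002294)·(-95) = 389.85 m.
That is higher than the 389.46 m at W2, so the point is upgradient.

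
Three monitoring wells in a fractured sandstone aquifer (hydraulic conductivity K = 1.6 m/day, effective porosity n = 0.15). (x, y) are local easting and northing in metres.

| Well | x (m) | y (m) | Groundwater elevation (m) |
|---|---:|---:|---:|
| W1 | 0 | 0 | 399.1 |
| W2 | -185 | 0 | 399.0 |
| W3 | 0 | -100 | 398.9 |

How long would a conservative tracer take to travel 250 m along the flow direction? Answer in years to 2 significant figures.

∂h/∂x = (399.0 − 399.1) / (-185 − 0) = +0.0005405
∂h/∂y = (398.9 − 399.1) / (-100 − 0) = +0.002000
|∇h| = √(0.0005405² + 0.002000²) = 0.002072
Seepage velocity v = K·i/n = 1.6 × 0.002072 / 0.15 = 0.0221 m/day.
t = 250 / 0.0221 = 1.131e+04 days = 31 years.

31 years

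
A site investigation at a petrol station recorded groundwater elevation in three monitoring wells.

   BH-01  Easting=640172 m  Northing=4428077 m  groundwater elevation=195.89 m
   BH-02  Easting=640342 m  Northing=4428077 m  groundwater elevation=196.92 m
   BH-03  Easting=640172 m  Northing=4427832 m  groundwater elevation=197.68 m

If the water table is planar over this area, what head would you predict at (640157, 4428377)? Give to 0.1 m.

193.6 m

∂h/∂x = (196.92 − 195.89) / (640342 − 640172) = +0.006059
∂h/∂y = (197.68 − 195.89) / (4427832 − 4428077) = -0.007306
h(640157, 4428377) = 195.89 + (+0.006059)·(-15) + (-0.007306)·(300) = 195.89 -0.091 -2.192 = 193.607 m.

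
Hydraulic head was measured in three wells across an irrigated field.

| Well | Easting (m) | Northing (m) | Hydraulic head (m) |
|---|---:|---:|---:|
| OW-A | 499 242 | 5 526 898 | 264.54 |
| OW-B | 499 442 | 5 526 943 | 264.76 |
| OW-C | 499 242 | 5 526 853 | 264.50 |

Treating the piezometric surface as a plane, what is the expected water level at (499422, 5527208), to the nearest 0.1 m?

265.0 m

Differences from OW-A: to OW-B (Δx, Δy, Δh) = (200, 45, +0.22); to OW-C = (0, -45, -0.04).
Solve a·Δx + b·Δy = Δh: det = 200·(-45) − 0·45 = -9000.
∂h/∂x = [(+0.22)·(-45) − (-0.04)·45] / -9000 = +0.0009000
∂h/∂y = [200·(-0.04) − 0·(+0.22)] / -9000 = +0.0008889
h(499422, 5527208) = 264.54 + (+0.0009000)·(180) + (+0.0008889)·(310) = 264.54 +0.162 +0.276 = 264.978 m.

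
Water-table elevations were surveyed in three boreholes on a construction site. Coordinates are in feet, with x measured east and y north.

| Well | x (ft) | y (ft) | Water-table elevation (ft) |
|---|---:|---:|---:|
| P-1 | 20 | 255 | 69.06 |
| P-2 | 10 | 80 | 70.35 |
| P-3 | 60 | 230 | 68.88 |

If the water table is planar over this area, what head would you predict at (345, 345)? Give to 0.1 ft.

65.6 ft

Taking P-1 as reference: P-2−P-1 = (-10, -175, +1.29); P-3−P-1 = (40, -25, -0.18).
Determinant of the coordinate differences = (-10)·(-25) − 40·(-175) = 7250.
∂h/∂x = [(+1.29)·(-25) − (-0.18)·(-175)] / 7250 = -0.008793
∂h/∂y = [(-10)·(-0.18) − 40·(+1.29)] / 7250 = -0.006869
h(345, 345) = 69.06 + (-0.008793)·(325) + (-0.006869)·(90) = 69.06 -2.858 -0.618 = 65.584 ft.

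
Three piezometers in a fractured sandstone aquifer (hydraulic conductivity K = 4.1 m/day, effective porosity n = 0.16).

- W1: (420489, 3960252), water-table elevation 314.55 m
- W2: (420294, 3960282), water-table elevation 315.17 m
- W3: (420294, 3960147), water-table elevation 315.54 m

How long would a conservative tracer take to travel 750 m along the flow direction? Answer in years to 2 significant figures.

18 years

Three-point gradient (reference W1): Δ to W2 = (-195, 30, +0.62), Δ to W3 = (-195, -105, +0.99).
∂h/∂x = -0.003601, ∂h/∂y = -0.002741 (det = 26325).
|∇h| = √(-0.003601² + -0.002741²) = 0.004526
Seepage velocity v = K·i/n = 4.1 × 0.004526 / 0.16 = 0.116 m/day.
t = 750 / 0.116 = 6466 days = 17.7 years.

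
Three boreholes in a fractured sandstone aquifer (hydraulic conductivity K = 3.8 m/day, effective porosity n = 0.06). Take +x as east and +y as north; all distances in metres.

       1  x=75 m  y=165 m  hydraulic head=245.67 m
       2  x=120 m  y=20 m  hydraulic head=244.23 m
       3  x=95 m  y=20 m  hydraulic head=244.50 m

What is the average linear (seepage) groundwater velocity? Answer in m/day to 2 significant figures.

0.80 m/day

Differences from 1: to 2 (Δx, Δy, Δh) = (45, -145, -1.44); to 3 = (20, -145, -1.17).
Solve a·Δx + b·Δy = Δh: det = 45·(-145) − 20·(-145) = -3625.
∂h/∂x = [(-1.44)·(-145) − (-1.17)·(-145)] / -3625 = -0.01080
∂h/∂y = [45·(-1.17) − 20·(-1.44)] / -3625 = +0.006579
|∇h| = √(-0.01080² + 0.006579²) = 0.01265
Seepage velocity v = K·i/n = 3.8 × 0.01265 / 0.06 = 0.8012 m/day.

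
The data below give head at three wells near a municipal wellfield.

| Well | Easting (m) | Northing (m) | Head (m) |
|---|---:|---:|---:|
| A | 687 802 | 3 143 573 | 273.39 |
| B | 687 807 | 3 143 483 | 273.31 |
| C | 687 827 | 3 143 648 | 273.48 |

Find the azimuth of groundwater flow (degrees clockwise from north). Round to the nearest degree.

221°

Taking A as reference: B−A = (5, -90, -0.08); C−A = (25, 75, +0.09).
Determinant of the coordinate differences = 5·75 − 25·(-90) = 2625.
∂h/∂x = [(-0.08)·75 − (+0.09)·(-90)] / 2625 = +0.0008000
∂h/∂y = [5·(+0.09) − 25·(-0.08)] / 2625 = +0.0009333
Flow direction (−∇h) has components (-0.0008000 E, -0.0009333 N).
Azimuth = atan2(E, N) = atan2(-0.0008000, -0.0009333) = 220.6° ≈ 221°.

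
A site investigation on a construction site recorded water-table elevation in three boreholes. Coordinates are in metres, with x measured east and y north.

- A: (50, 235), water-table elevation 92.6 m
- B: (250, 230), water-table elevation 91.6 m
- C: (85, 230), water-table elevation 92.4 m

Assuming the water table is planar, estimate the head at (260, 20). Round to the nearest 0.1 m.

Taking A as reference: B−A = (200, -5, -1.0); C−A = (35, -5, -0.2).
Determinant of the coordinate differences = 200·(-5) − 35·(-5) = -825.
∂h/∂x = [(-1.0)·(-5) − (-0.2)·(-5)] / -825 = -0.004848
∂h/∂y = [200·(-0.2) − 35·(-1.0)] / -825 = +0.006061
h(260, 20) = 92.6 + (-0.004848)·(210) + (+0.006061)·(-215) = 92.6 -1.018 -1.303 = 90.279 m.

90.3 m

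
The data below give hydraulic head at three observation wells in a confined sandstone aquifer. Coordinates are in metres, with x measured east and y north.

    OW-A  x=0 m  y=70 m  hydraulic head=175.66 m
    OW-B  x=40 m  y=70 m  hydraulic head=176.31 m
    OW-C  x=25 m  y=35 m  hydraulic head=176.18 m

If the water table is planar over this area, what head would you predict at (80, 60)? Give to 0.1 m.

177.0 m

Taking OW-A as reference: OW-B−OW-A = (40, 0, +0.65); OW-C−OW-A = (25, -35, +0.52).
Solve a·Δx + b·Δy = Δh: det = 40·(-35) − 25·0 = -1400.
∂h/∂x = [(+0.65)·(-35) − (+0.52)·0] / -1400 = +0.01625
∂h/∂y = [40·(+0.52) − 25·(+0.65)] / -1400 = -0.003250
h(80, 60) = 175.66 + (+0.01625)·(80) + (-0.003250)·(-10) = 175.66 +1.300 +0.033 = 176.993 m.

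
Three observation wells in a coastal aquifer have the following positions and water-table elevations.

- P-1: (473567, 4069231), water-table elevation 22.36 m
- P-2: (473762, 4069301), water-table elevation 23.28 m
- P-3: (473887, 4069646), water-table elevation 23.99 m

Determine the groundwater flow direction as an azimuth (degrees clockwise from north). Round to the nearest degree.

With h = a·x + b·y + c and P-1 as origin, the differences give:
  195·a + 70·b = +0.92
  320·a + 415·b = +1.63
Eliminate b (×415 and ×70, subtract): 58525·a = 267.700 → a = ∂h/∂x = +0.004574
Back-substitute: b = ∂h/∂y = +0.0004007.
Flow direction (−∇h) has components (-0.004574 E, -0.0004007 N).
Azimuth = atan2(E, N) = atan2(-0.004574, -0.0004007) = 265.0° ≈ 265°.

265°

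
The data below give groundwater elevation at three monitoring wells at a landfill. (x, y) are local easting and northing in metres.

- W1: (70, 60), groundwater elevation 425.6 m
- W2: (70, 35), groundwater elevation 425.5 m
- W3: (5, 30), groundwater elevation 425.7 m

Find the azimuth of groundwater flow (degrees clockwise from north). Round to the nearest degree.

140°

With h = a·x + b·y + c and W1 as origin, the differences give:
  0·a + (-25)·b = -0.1
  (-65)·a + (-30)·b = +0.1
Eliminate b (×(-30) and ×(-25), subtract): -1625·a = 5.50 → a = ∂h/∂x = -0.003385
Back-substitute: b = ∂h/∂y = +0.004000.
Flow direction (−∇h) has components (+0.003385 E, -0.004000 N).
Azimuth = atan2(E, N) = atan2(+0.003385, -0.004000) = 139.8° ≈ 140°.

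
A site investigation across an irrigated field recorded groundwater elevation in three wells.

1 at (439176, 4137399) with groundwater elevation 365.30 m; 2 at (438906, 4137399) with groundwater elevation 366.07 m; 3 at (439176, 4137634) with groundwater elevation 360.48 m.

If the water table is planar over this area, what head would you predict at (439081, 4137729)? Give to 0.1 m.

358.8 m

∂h/∂x = (366.07 − 365.30) / (438906 − 439176) = -0.002852
∂h/∂y = (360.48 − 365.30) / (4137634 − 4137399) = -0.02051
h(439081, 4137729) = 365.30 + (-0.002852)·(-95) + (-0.02051)·(330) = 365.30 +0.271 -6.769 = 358.802 m.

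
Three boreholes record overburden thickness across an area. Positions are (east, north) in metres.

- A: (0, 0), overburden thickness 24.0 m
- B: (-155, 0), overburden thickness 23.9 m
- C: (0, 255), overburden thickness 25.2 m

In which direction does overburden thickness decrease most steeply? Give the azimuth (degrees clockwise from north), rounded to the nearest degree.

∂d/∂x = (23.9 − 24.0) / (-155 − 0) = +0.0006452
∂d/∂y = (25.2 − 24.0) / (255 − 0) = +0.004706
Steepest decrease is along −∇f: components (-0.0006452 E, -0.004706 N).
Azimuth = atan2(-0.0006452, -0.004706) = 187.8° ≈ 188°.

188°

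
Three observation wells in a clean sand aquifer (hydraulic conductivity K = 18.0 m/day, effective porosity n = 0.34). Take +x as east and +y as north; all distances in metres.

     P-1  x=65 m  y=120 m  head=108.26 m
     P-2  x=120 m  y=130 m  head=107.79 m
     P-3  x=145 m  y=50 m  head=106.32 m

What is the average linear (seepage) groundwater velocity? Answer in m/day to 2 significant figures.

Taking P-1 as reference: P-2−P-1 = (55, 10, -0.47); P-3−P-1 = (80, -70, -1.94).
Determinant of the coordinate differences = 55·(-70) − 80·10 = -4650.
∂h/∂x = [(-0.47)·(-70) − (-1.94)·10] / -4650 = -0.01125
∂h/∂y = [55·(-1.94) − 80·(-0.47)] / -4650 = +0.01486
|∇h| = √(-0.01125² + 0.01486²) = 0.01864
Seepage velocity v = K·i/n = 18.0 × 0.01864 / 0.34 = 0.9868 m/day.

0.99 m/day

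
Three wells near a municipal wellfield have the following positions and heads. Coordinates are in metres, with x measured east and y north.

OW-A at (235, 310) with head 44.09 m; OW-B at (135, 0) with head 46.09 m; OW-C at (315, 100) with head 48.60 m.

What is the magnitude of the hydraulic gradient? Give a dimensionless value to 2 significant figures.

Taking OW-A as reference: OW-B−OW-A = (-100, -310, +2.00); OW-C−OW-A = (80, -210, +4.51).
Determinant of the coordinate differences = (-100)·(-210) − 80·(-310) = 45800.
∂h/∂x = [(+2.00)·(-210) − (+4.51)·(-310)] / 45800 = +0.02136
∂h/∂y = [(-100)·(+4.51) − 80·(+2.00)] / 45800 = -0.01334
|∇h| = √(0.02136² + -0.01334²) = 0.02518

0.025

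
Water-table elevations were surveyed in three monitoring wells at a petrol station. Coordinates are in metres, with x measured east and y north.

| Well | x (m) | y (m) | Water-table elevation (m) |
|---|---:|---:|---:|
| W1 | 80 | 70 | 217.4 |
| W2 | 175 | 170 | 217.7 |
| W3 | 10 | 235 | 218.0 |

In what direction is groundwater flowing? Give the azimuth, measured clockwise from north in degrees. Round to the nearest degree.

Differences from W1: to W2 (Δx, Δy, Δh) = (95, 100, +0.3); to W3 = (-70, 165, +0.6).
Determinant of the coordinate differences = 95·165 − (-70)·100 = 22675.
∂h/∂x = [(+0.3)·165 − (+0.6)·100] / 22675 = -0.0004631
∂h/∂y = [95·(+0.6) − (-70)·(+0.3)] / 22675 = +0.003440
Flow direction (−∇h) has components (+0.0004631 E, -0.003440 N).
Azimuth = atan2(E, N) = atan2(+0.0004631, -0.003440) = 172.3° ≈ 172°.

172°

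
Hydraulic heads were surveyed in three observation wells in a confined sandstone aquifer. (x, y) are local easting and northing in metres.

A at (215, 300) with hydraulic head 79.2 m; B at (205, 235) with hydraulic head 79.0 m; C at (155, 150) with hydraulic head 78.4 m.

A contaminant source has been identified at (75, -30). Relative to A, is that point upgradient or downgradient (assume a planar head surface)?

downgradient

With h = a·x + b·y + c and A as origin, the differences give:
  (-10)·a + (-65)·b = -0.2
  (-60)·a + (-150)·b = -0.8
Eliminate b (×(-150) and ×(-65), subtract): -2400·a = -22.00 → a = ∂h/∂x = +0.009167
Back-substitute: b = ∂h/∂y = +0.001667.
Head at (75, -30) = 79.2 + (+0.009167)·(-140) + (+0.001667)·(-330) = 77.37 m.
That is lower than the 79.2 m at A, so the point is downgradient.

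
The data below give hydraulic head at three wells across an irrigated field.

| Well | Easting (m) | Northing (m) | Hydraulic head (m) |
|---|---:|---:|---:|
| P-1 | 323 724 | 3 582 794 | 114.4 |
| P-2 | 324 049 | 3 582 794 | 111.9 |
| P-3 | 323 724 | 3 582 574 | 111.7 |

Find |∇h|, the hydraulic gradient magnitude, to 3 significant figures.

∂h/∂x = (111.9 − 114.4) / (324049 − 323724) = -0.007692
∂h/∂y = (111.7 − 114.4) / (3582574 − 3582794) = +0.01227
|∇h| = √(-0.007692² + 0.01227²) = 0.01448

0.0145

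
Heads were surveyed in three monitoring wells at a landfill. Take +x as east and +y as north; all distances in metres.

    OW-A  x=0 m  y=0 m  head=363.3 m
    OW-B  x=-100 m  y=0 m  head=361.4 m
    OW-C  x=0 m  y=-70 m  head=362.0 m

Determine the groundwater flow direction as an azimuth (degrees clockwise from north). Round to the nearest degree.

∂h/∂x = (361.4 − 363.3) / (-100 − 0) = +0.01900
∂h/∂y = (362.0 − 363.3) / (-70 − 0) = +0.01857
Flow direction (−∇h) has components (-0.01900 E, -0.01857 N).
Azimuth = atan2(E, N) = atan2(-0.01900, -0.01857) = 225.7° ≈ 226°.

226°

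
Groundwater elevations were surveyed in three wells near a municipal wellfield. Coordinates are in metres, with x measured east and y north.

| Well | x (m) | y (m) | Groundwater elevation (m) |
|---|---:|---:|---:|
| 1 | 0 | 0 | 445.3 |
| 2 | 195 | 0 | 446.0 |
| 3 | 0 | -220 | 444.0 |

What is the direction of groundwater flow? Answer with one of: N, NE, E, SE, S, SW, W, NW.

∂h/∂x = (446.0 − 445.3) / (195 − 0) = +0.003590
∂h/∂y = (444.0 − 445.3) / (-220 − 0) = +0.005909
Flow = −∇h = (-0.003590 east, -0.005909 north), which points southwest.

SW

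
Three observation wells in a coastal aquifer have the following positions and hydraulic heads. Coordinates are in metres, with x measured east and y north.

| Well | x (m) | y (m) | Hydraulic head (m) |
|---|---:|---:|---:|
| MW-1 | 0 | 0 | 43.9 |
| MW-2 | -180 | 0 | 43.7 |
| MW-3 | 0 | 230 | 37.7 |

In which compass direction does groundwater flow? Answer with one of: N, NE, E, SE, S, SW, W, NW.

N

∂h/∂x = (43.7 − 43.9) / (-180 − 0) = +0.001111
∂h/∂y = (37.7 − 43.9) / (230 − 0) = -0.02696
Flow = −∇h = (-0.001111 east, +0.02696 north), which points north.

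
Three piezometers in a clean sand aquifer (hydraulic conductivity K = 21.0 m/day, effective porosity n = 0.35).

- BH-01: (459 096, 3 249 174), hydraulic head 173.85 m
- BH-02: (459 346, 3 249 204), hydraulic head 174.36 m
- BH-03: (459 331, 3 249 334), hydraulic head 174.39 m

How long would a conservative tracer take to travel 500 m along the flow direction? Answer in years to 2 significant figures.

Taking BH-01 as reference: BH-02−BH-01 = (250, 30, +0.51); BH-03−BH-01 = (235, 160, +0.54).
Solve a·Δx + b·Δy = Δh: det = 250·160 − 235·30 = 32950.
∂h/∂x = [(+0.51)·160 − (+0.54)·30] / 32950 = +0.001985
∂h/∂y = [250·(+0.54) − 235·(+0.51)] / 32950 = +0.0004598
|∇h| = √(0.001985² + 0.0004598²) = 0.002038
Seepage velocity v = K·i/n = 21.0 × 0.002038 / 0.35 = 0.1223 m/day.
t = 500 / 0.1223 = 4088 days = 11.2 years.

11 years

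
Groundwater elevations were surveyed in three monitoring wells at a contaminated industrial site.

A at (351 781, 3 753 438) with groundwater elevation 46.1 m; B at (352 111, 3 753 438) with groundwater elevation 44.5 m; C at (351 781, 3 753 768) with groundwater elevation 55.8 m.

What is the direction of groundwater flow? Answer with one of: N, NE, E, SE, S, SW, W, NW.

∂h/∂x = (44.5 − 46.1) / (352111 − 351781) = -0.004848
∂h/∂y = (55.8 − 46.1) / (3753768 − 3753438) = +0.02939
Flow = −∇h = (+0.004848 east, -0.02939 north), which points south.

S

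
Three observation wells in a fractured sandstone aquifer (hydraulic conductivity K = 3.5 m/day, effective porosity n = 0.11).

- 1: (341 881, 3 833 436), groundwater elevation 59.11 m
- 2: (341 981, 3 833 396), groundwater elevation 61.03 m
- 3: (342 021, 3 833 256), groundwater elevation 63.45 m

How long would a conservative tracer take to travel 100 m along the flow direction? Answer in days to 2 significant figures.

160 days

Taking 1 as reference: 2−1 = (100, -40, +1.92); 3−1 = (140, -180, +4.34).
Solve a·Δx + b·Δy = Δh: det = 100·(-180) − 140·(-40) = -12400.
∂h/∂x = [(+1.92)·(-180) − (+4.34)·(-40)] / -12400 = +0.01387
∂h/∂y = [100·(+4.34) − 140·(+1.92)] / -12400 = -0.01332
|∇h| = √(0.01387² + -0.01332²) = 0.01923
Seepage velocity v = K·i/n = 3.5 × 0.01923 / 0.11 = 0.6119 m/day.
t = 100 / 0.6119 = 163.4 days.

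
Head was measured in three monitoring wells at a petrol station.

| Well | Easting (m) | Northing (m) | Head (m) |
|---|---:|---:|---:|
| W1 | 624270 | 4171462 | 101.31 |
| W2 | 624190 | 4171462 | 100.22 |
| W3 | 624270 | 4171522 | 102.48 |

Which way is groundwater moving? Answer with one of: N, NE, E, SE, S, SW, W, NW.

∂h/∂x = (100.22 − 101.31) / (624190 − 624270) = +0.01363
∂h/∂y = (102.48 − 101.31) / (4171522 − 4171462) = +0.01950
Flow = −∇h = (-0.01363 east, -0.01950 north), which points southwest.

SW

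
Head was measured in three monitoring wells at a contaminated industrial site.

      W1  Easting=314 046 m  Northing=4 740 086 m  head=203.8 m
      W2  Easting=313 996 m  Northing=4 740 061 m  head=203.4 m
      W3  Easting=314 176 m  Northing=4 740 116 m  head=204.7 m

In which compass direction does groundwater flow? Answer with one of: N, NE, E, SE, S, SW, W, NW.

With h = a·x + b·y + c and W1 as origin, the differences give:
  (-50)·a + (-25)·b = -0.4
  130·a + 30·b = +0.9
Eliminate b (×30 and ×(-25), subtract): 1750·a = 10.50 → a = ∂h/∂x = +0.006000
Back-substitute: b = ∂h/∂y = +0.004000.
Flow = −∇h = (-0.006000 east, -0.004000 north), which points southwest.

SW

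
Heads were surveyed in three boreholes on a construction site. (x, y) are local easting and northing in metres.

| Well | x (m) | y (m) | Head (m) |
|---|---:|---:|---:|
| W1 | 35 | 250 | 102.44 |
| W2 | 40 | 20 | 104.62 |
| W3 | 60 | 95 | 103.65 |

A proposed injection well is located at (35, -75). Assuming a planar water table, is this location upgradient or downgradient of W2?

upgradient

Taking W1 as reference: W2−W1 = (5, -230, +2.18); W3−W1 = (25, -155, +1.21).
Solve a·Δx + b·Δy = Δh: det = 5·(-155) − 25·(-230) = 4975.
∂h/∂x = [(+2.18)·(-155) − (+1.21)·(-230)] / 4975 = -0.01198
∂h/∂y = [5·(+1.21) − 25·(+2.18)] / 4975 = -0.009739
Head at (35, -75) = 102.44 + (-0.01198)·(0) + (-0.009739)·(-325) = 105.61 m.
That is higher than the 104.62 m at W2, so the point is upgradient.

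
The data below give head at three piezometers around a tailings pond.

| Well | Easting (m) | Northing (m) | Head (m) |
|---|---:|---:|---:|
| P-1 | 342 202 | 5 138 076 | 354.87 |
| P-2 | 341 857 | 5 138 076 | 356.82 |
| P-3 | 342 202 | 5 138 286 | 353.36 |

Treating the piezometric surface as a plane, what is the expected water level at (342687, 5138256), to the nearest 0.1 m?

∂h/∂x = (356.82 − 354.87) / (341857 − 342202) = -0.005652
∂h/∂y = (353.36 − 354.87) / (5138286 − 5138076) = -0.007190
h(342687, 5138256) = 354.87 + (-0.005652)·(485) + (-0.007190)·(180) = 354.87 -2.741 -1.294 = 350.834 m.

350.8 m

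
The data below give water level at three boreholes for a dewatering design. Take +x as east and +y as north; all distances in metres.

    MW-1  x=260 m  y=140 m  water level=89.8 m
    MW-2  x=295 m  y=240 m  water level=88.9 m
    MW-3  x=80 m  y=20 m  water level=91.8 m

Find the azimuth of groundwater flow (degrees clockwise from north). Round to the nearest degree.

045°

Differences from MW-1: to MW-2 (Δx, Δy, Δh) = (35, 100, -0.9); to MW-3 = (-180, -120, +2.0).
Determinant of the coordinate differences = 35·(-120) − (-180)·100 = 13800.
∂h/∂x = [(-0.9)·(-120) − (+2.0)·100] / 13800 = -0.006667
∂h/∂y = [35·(+2.0) − (-180)·(-0.9)] / 13800 = -0.006667
Flow direction (−∇h) has components (+0.006667 E, +0.006667 N).
Azimuth = atan2(E, N) = atan2(+0.006667, +0.006667) = 45.0° ≈ 045°.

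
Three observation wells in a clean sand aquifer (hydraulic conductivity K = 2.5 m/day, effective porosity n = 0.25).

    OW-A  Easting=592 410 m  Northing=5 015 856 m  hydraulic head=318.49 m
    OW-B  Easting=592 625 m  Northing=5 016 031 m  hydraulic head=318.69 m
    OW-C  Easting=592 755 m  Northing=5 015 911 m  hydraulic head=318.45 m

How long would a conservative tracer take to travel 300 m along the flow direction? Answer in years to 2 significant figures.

With h = a·x + b·y + c and OW-A as origin, the differences give:
  215·a + 175·b = +0.20
  345·a + 55·b = -0.04
Eliminate b (×55 and ×175, subtract): -48550·a = 18.000 → a = ∂h/∂x = -0.0003708
Back-substitute: b = ∂h/∂y = +0.001598.
|∇h| = √(-0.0003708² + 0.001598²) = 0.00164
Seepage velocity v = K·i/n = 2.5 × 0.00164 / 0.25 = 0.0164 m/day.
t = 300 / 0.0164 = 1.829e+04 days = 50.1 years.

50 years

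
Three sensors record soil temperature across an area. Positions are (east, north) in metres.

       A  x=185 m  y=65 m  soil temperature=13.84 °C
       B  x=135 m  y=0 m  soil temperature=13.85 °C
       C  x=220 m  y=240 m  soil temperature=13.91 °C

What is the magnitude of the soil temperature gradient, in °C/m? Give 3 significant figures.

Differences from A: to B (Δx, Δy, Δh) = (-50, -65, +0.01); to C = (35, 175, +0.07).
Determinant of the coordinate differences = (-50)·175 − 35·(-65) = -6475.
∂T/∂x = [(+0.01)·175 − (+0.07)·(-65)] / -6475 = -0.0009730
∂T/∂y = [(-50)·(+0.07) − 35·(+0.01)] / -6475 = +0.0005946
|∇f| = √(-0.0009730² + 0.0005946²) = 0.00114 °C/m

0.00114 °C/m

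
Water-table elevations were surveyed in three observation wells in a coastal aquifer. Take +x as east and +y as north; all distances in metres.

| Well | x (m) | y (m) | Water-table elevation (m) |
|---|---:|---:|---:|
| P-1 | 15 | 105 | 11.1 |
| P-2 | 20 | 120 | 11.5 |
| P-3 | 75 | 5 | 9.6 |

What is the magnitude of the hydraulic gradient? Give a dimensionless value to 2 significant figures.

0.026

Three-point gradient (reference P-1): Δ to P-2 = (5, 15, +0.4), Δ to P-3 = (60, -100, -1.5).
∂h/∂x = +0.01250, ∂h/∂y = +0.02250 (det = -1400).
|∇h| = √(0.01250² + 0.02250²) = 0.02574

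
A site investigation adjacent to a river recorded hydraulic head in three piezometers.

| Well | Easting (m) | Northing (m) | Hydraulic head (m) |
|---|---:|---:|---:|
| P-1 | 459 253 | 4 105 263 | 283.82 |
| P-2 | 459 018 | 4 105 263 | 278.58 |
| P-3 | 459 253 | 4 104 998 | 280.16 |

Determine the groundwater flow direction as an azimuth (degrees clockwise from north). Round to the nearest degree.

238°

∂h/∂x = (278.58 − 283.82) / (459018 − 459253) = +0.02230
∂h/∂y = (280.16 − 283.82) / (4104998 − 4105263) = +0.01381
Flow direction (−∇h) has components (-0.02230 E, -0.01381 N).
Azimuth = atan2(E, N) = atan2(-0.02230, -0.01381) = 238.2° ≈ 238°.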